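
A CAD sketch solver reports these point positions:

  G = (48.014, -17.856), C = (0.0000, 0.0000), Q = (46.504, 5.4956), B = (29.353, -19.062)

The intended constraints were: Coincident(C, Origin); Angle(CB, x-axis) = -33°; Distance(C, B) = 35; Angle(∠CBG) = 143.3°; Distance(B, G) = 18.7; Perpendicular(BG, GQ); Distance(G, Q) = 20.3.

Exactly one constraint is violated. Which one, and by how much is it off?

Distance(G, Q) = 20.3 — off by 3.10.

C = (0.00, 0.00) ✓; CB at -33.00° ✓; |CB| = 35.00 ✓; ∠CBG = 143.3° ✓; |BG| = 18.70 ✓; ∠(BG, GQ) = 90.00° ✓; |GQ| = 23.40 ✗.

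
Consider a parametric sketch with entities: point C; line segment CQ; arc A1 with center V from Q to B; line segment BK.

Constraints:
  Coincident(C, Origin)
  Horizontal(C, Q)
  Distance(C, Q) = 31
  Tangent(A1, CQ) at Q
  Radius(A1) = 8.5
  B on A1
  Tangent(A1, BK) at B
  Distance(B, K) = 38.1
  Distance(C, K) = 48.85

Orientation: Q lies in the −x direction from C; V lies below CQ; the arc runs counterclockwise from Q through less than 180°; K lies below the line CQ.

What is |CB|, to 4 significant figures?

40.37

C is at the origin; CQ is horizontal with |CQ| = 31.0 and Q on the −x side, so Q = (-31.00, 0.000). A1 meets CQ tangentially, so VQ is at right angles to CQ, so V = Q + (0, -8.5) = (-31.00, -8.500). Since VB ⟂ BK (tangency), |VK| = √(8.5² + 38.1²) = 39.04 regardless of where B sits on A1. So K lies on both circle(C, 48.85) and circle(V, 39.04); the below-CQ intersection is K = (-18.14, -45.36). B is the foot of the tangent from K: B = (-38.22, -12.98).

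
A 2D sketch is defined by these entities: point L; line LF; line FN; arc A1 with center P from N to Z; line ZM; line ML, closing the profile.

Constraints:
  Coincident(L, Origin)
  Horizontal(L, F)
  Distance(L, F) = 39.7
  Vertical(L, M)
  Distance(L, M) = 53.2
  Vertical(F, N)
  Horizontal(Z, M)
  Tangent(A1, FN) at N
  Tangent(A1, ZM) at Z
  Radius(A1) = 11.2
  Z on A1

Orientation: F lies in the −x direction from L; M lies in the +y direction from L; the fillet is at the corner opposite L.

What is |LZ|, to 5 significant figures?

60.353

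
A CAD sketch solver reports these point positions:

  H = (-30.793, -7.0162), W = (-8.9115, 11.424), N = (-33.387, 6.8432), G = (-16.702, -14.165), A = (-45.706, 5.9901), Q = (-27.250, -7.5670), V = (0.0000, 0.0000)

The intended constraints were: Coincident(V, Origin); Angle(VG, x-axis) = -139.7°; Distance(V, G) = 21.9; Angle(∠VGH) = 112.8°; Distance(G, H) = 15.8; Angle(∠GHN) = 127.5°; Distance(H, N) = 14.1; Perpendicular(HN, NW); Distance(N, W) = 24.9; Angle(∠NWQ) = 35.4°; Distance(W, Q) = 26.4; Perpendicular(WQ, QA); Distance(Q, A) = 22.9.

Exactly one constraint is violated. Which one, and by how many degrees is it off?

Perpendicular(WQ, QA) — off by 7.70°.

V = (0.00, 0.00) ✓; VG at -139.7° ✓; |VG| = 21.90 ✓; ∠VGH = 112.8° ✓; |GH| = 15.80 ✓; ∠GHN = 127.5° ✓; |HN| = 14.10 ✓; ∠(HN, NW) = 90.00° ✓; |NW| = 24.90 ✓; ∠NWQ = 35.40° ✓; |WQ| = 26.40 ✓; ∠(WQ, QA) = 82.30° ✗; |QA| = 22.90 ✓.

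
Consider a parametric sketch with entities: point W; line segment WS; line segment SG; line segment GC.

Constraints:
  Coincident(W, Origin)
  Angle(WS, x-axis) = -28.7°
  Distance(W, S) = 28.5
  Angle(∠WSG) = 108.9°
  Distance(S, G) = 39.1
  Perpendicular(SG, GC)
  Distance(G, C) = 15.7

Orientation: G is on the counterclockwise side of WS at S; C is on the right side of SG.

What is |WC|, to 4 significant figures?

64.47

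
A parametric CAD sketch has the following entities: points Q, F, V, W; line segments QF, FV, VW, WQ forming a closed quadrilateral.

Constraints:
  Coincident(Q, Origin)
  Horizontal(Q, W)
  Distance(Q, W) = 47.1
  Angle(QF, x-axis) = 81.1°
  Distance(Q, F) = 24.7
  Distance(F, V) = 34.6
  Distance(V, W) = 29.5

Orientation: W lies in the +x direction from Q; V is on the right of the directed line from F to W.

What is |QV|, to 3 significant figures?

19.7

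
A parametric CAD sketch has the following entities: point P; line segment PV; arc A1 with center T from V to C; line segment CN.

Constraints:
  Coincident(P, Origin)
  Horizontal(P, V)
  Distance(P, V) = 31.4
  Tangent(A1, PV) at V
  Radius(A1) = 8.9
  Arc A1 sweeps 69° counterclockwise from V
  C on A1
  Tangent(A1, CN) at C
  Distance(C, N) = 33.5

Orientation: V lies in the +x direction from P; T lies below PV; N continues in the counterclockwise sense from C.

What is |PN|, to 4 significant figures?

38.61

P is at the origin; P and V share the same y with |PV| = 31.4 and V on the +x side, so V = (31.40, 0.000). The tangent condition forces TV to be normal to PV, so T = V + (0, -8.9) = (31.40, -8.900). On A1, V sits at bearing 90° from T; a 69° counterclockwise sweep puts C at bearing 159°, so C = T + 8.9·(cos 159°, sin 159°) = (23.09, -5.711). Tangency of A1 to CN means the radius TC is perpendicular to CN, so CN runs along (−sin 159°, cos 159°); with |CN| = 33.5, N = (11.09, -36.99). Then |PN| = |N − P| = 38.61.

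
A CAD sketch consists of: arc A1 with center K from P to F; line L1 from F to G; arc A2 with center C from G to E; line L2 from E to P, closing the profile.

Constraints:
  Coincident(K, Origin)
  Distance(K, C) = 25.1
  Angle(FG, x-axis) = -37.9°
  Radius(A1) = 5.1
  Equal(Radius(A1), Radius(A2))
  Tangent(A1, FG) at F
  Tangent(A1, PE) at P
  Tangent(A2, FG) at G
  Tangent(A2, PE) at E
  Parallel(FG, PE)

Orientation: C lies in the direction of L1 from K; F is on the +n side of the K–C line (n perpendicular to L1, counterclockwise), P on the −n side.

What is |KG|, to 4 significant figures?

25.61

The slot axis is L1's direction at -37.9°, so u = (cos -37.9°, sin -37.9°) = (0.7891, -0.6143) and n = (−sin -37.9°, cos -37.9°) = (0.6143, 0.7891). K is at the origin and C lies 25.1 along u from K, so C = 25.1·u = (19.81, -15.42). Tangency of A1 to both parallel lines with radius 5.1 puts F and P at K ± 5.1·n: F = (3.133, 4.024), P = (-3.133, -4.024). Equal radii place G and E the same way about C: G = C + 5.1·n = (22.94, -11.39), E = C − 5.1·n = (16.67, -19.44). Then |KG| = |G − K| = 25.61.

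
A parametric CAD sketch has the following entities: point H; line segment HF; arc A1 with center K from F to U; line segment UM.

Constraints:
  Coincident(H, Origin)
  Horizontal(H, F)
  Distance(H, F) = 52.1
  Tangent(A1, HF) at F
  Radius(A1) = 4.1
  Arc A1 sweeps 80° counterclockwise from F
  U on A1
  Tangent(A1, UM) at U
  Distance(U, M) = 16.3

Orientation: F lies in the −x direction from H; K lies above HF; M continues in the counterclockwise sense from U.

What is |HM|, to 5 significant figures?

49.233

H is at the origin; H and F share the same y with |HF| = 52.1 and F on the −x side, so F = (-52.100, 0.0000). A1 meets HF tangentially, so KF is at right angles to HF, so K = F + (0, 4.1) = (-52.100, 4.1000). On A1, F sits at bearing -90° from K; an 80° counterclockwise sweep puts U at bearing -10°, so U = K + 4.1·(cos -10°, sin -10°) = (-48.062, 3.3880). Tangency of A1 to UM means the radius KU is perpendicular to UM, so UM runs along (−sin -10°, cos -10°); with |UM| = 16.3, M = (-45.232, 19.440). Then |HM| = |M − H| = 49.233.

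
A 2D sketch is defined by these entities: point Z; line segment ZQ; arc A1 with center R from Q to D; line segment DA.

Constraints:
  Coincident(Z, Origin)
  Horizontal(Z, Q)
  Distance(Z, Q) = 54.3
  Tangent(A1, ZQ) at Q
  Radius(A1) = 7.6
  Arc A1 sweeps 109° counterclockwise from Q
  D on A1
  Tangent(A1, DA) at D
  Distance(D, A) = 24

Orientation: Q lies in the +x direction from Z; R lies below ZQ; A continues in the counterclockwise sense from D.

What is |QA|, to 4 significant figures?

32.77

On A1, Q sits at bearing 90° from R; a 109° counterclockwise sweep puts D at bearing 199°, so D = R + 7.6·(cos 199°, sin 199°) = (47.11, -10.07). Tangency of A1 to DA means the radius RD is perpendicular to DA, so DA runs along (−sin 199°, cos 199°); with |DA| = 24.0, A = (54.93, -32.77). Then |QA| = |A − Q| = 32.77.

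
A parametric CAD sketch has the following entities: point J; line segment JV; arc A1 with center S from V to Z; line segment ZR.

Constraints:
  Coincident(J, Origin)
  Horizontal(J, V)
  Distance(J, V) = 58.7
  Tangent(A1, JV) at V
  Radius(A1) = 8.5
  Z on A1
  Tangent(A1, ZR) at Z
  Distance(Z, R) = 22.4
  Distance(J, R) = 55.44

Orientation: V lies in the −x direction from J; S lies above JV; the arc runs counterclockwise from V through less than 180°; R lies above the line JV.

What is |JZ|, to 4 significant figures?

50.81

Checks: |SV| = 8.500 ✓; |SZ| = 8.500 ✓; ∠(SZ, ZR) = 90.00° ✓; |ZR| = 22.40 ✓; |JR| = 55.44 ✓.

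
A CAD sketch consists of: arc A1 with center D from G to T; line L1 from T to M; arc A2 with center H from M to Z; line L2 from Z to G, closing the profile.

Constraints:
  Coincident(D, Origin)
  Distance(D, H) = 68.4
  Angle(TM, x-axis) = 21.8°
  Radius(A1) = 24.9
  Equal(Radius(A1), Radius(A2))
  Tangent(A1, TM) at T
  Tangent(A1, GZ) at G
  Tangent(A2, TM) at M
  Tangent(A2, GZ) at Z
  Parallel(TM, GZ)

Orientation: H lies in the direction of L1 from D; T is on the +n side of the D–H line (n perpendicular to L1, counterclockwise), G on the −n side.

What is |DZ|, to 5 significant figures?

72.791

The slot axis is L1's direction at 21.8°, so u = (cos 21.8°, sin 21.8°) = (0.92849, 0.37137) and n = (−sin 21.8°, cos 21.8°) = (-0.37137, 0.92849). D is at the origin and H lies 68.4 along u from D, so H = 68.4·u = (63.508, 25.402). Tangency of A1 to both parallel lines with radius 24.9 puts T and G at D ± 24.9·n: T = (-9.2471, 23.119), G = (9.2471, -23.119). Equal radii place M and Z the same way about H: M = H + 24.9·n = (54.261, 48.521), Z = H − 24.9·n = (72.755, 2.2823). Then |DZ| = |Z − D| = 72.791.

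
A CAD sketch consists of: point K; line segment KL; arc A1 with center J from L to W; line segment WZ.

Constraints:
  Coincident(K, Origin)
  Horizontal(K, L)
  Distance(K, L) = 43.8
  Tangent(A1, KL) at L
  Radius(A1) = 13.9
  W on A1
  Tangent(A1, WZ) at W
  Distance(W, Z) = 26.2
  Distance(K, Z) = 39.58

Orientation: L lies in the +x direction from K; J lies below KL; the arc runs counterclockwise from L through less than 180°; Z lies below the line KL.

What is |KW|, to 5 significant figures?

32.091

Checks: |JW| = 13.90 ✓; ∠(JW, WZ) = 90.00° ✓; |WZ| = 26.20 ✓; |KZ| = 39.58 ✓.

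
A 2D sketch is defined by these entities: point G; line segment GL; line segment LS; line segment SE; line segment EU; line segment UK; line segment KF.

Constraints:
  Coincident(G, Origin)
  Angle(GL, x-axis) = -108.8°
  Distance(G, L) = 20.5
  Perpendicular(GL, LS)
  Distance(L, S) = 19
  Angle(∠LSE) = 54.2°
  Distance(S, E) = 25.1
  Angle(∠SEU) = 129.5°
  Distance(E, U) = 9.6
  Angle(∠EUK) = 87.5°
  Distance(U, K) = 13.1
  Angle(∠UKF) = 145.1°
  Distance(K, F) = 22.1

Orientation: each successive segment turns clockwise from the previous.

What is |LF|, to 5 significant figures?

12.474

G is at the origin; GL runs at -108.8° with length 20.5, so L = (-6.6064, -19.406). GL is perpendicular to LS, so LS runs at 161.20°; with |LS| = 19.0, S = (-24.593, -13.283). ∠LSE = 54.2° gives SE at 35.400° from the x-axis; with |SE| = 25.1, E = (-4.1331, 1.2567). ∠SEU = 129.5° gives EU at -15.100° from the x-axis; with |EU| = 9.6, U = (5.1355, -1.2441). ∠EUK = 87.5° gives UK at -107.60° from the x-axis; with |UK| = 13.1, K = (1.1744, -13.731). ∠UKF = 145.1° gives KF at -142.50° from the x-axis; with |KF| = 22.1, F = (-16.359, -27.185). Then |LF| = |F − L| = 12.474.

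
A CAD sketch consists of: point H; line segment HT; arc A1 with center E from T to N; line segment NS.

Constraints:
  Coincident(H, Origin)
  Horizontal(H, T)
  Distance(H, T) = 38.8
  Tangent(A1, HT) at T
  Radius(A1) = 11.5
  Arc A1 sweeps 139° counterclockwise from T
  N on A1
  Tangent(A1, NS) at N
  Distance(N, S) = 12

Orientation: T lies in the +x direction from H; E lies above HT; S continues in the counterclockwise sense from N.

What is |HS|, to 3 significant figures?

46.7

On A1, T sits at bearing -90° from E; a 139° counterclockwise sweep puts N at bearing 49°, so N = E + 11.5·(cos 49°, sin 49°) = (46.3, 20.2). Tangency of A1 to NS means the radius EN is perpendicular to NS, so NS runs along (−sin 49°, cos 49°); with |NS| = 12.0, S = (37.3, 28.1). Then |HS| = |S − H| = 46.7.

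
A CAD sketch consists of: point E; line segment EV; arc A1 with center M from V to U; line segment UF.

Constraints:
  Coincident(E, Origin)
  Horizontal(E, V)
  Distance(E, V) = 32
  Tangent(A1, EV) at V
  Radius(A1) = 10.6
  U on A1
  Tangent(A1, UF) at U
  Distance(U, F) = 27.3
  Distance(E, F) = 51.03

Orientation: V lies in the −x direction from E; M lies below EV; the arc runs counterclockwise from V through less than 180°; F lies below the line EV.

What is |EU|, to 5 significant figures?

44.297

E is at the origin; EV is horizontal with |EV| = 32.0 and V on the −x side, so V = (-32.000, 0.0000). Since A1 is tangent to EV there, MV ⟂ EV, so M = V + (0, -10.6) = (-32.000, -10.600). Since MU ⟂ UF (tangency), |MF| = √(10.6² + 27.3²) = 29.286 regardless of where U sits on A1. So F lies on both circle(E, 51.03) and circle(M, 29.286); the below-EV intersection is F = (-31.831, -39.885). U is the foot of the tangent from F: U = (-41.859, -14.494).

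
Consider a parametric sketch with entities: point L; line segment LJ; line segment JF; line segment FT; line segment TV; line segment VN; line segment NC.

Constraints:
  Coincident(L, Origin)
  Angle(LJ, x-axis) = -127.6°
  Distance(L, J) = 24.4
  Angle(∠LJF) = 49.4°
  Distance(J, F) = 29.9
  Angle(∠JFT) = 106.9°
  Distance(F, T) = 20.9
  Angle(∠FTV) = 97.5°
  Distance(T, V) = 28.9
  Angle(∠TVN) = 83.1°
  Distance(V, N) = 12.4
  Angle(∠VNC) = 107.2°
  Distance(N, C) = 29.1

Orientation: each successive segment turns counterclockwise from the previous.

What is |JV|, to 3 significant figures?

33.4

L is at the origin; LJ runs at -127.6° with length 24.4, so J = (-14.9, -19.3). ∠LJF = 49.4° gives JF at 3.00° from the x-axis; with |JF| = 29.9, F = (15.0, -17.8). ∠JFT = 106.9° gives FT at 76.1° from the x-axis; with |FT| = 20.9, T = (20.0, 2.52). ∠FTV = 97.5° gives TV at 159° from the x-axis; with |TV| = 28.9, V = (-6.92, 13.1). Then |JV| = |V − J| = 33.4.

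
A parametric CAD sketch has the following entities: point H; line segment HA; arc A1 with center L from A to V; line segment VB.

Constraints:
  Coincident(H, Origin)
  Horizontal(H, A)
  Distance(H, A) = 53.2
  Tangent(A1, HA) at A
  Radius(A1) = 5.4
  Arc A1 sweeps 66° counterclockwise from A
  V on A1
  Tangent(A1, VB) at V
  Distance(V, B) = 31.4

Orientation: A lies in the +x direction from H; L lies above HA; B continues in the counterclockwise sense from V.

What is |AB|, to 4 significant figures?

36.47

On A1, A sits at bearing -90° from L; a 66° counterclockwise sweep puts V at bearing -24°, so V = L + 5.4·(cos -24°, sin -24°) = (58.13, 3.204). Since A1 is tangent to VB there, LV ⟂ VB, so VB runs along (−sin -24°, cos -24°); with |VB| = 31.4, B = (70.90, 31.89). Then |AB| = |B − A| = 36.47.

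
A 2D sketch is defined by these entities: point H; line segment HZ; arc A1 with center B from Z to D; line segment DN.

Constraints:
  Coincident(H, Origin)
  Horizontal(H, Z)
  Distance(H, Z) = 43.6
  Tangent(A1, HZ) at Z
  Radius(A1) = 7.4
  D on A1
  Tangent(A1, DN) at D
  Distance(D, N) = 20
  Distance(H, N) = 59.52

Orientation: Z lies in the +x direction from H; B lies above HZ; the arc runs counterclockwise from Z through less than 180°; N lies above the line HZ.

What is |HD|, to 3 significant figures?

51.4

Checks: |HZ| = 43.60 ✓; |BD| = 7.400 ✓; ∠(BD, DN) = 90.00° ✓; |DN| = 20.00 ✓; |HN| = 59.52 ✓.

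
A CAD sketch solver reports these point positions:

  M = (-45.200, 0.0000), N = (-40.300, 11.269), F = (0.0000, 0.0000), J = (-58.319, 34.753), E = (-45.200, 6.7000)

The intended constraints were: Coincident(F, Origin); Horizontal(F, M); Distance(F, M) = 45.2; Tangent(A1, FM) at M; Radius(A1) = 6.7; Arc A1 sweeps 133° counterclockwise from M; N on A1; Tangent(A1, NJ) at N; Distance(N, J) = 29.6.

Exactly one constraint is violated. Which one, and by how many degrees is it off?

Tangent(A1, NJ) at N — off by 5.50°.

F = (0.00, 0.00) ✓; F.y = 0.00, M.y = 0.00 ✓; |FM| = 45.20 ✓; ∠(EM, MF) = 90.00° ✓; |EM| = 6.700 ✓; bearing(E→N) − bearing(E→M) = 133.0° ✓; |EN| = 6.700 ✓; ∠(EN, NJ) = 95.50° ✗; |NJ| = 29.60 ✓.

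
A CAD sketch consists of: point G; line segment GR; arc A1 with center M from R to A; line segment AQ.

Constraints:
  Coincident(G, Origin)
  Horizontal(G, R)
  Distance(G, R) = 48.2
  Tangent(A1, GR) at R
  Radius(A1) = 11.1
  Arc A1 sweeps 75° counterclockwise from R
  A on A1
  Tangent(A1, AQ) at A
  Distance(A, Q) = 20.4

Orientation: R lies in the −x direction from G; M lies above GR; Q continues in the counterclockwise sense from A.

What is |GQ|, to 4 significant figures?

42.63

On A1, R sits at bearing -90° from M; a 75° counterclockwise sweep puts A at bearing -15°, so A = M + 11.1·(cos -15°, sin -15°) = (-37.48, 8.227). Tangency of A1 to AQ means the radius MA is perpendicular to AQ, so AQ runs along (−sin -15°, cos -15°); with |AQ| = 20.4, Q = (-32.20, 27.93). Then |GQ| = |Q − G| = 42.63.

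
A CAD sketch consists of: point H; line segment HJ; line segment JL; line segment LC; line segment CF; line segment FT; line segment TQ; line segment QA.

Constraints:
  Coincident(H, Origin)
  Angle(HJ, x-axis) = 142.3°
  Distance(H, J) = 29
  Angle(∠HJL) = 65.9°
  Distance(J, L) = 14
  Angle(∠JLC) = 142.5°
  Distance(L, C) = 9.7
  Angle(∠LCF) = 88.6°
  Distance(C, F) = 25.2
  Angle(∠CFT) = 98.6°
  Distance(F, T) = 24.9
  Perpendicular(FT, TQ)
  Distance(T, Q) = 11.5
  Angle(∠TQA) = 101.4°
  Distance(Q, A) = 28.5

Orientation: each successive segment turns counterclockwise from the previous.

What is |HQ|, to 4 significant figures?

31.93

H is at the origin; HJ runs at 142.3° with length 29.0, so J = (-22.95, 17.73). ∠HJL = 65.9° gives JL at -103.6° from the x-axis; with |JL| = 14.0, L = (-26.24, 4.127). ∠JLC = 142.5° gives LC at -66.10° from the x-axis; with |LC| = 9.7, C = (-22.31, -4.741). ∠LCF = 88.6° gives CF at 25.30° from the x-axis; with |CF| = 25.2, F = (0.4753, 6.028). ∠CFT = 98.6° gives FT at 106.7° from the x-axis; with |FT| = 24.9, T = (-6.680, 29.88). The perpendicularity gives TQ at right angles to FT, so TQ runs at -163.3°; with |TQ| = 11.5, Q = (-17.69, 26.57). Then |HQ| = |Q − H| = 31.93.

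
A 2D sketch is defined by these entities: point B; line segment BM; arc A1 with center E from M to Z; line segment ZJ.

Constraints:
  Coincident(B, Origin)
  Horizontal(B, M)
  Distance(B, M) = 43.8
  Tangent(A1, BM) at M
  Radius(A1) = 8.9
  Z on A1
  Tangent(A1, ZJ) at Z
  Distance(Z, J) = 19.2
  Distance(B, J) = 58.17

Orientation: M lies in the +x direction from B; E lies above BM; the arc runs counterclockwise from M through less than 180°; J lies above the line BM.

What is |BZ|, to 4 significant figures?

53.57

Checks: |EZ| = 8.900 ✓; ∠(EZ, ZJ) = 90.00° ✓; |ZJ| = 19.20 ✓; |BJ| = 58.17 ✓.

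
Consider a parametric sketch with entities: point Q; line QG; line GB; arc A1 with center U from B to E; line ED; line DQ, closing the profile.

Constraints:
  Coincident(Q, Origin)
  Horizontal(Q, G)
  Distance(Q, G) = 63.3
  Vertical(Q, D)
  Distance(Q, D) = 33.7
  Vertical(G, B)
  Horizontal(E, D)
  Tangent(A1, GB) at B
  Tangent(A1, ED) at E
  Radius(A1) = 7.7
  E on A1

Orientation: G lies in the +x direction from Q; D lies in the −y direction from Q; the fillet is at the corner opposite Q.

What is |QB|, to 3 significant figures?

68.4

Q is at the origin; Q and G share the same y with |QG| = 63.3 and G on the +x side, so G = (63.3, 0.00). QD is vertical with |QD| = 33.7 and D on the −y side, so D = (0.00, -33.7). The virtual corner opposite Q is at (63.3, -33.7). The tangent condition forces UB to be normal to GB and tangency of A1 to ED means the radius UE is perpendicular to ED, with radius 7.7, so the center U sits 7.7 in from both sides at U = (55.6, -26.0). That places the tangent points at B = (63.3, -26.0) on GB and E = (55.6, -33.7) on ED. Then |QB| = |B − Q| = 68.4.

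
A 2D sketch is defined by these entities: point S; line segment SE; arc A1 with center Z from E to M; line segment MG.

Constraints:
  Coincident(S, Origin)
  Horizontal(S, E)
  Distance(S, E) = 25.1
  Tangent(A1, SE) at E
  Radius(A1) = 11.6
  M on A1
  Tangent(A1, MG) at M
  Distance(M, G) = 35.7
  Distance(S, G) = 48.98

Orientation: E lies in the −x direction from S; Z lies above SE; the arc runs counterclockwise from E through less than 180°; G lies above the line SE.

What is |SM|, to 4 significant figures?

17.72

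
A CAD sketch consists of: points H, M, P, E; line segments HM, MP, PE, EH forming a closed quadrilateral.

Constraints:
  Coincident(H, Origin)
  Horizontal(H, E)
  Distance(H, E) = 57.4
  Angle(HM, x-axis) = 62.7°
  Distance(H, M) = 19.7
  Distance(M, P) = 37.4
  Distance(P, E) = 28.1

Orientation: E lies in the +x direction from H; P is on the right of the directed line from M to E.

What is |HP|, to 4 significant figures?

34.18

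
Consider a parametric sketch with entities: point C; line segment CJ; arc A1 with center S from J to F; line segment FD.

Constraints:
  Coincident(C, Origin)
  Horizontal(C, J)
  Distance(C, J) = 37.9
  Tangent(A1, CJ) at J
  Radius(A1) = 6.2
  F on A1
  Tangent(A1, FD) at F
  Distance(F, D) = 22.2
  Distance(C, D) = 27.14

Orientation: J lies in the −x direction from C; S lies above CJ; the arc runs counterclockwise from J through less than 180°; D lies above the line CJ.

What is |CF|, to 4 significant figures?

33.19

C is at the origin; C and J share the same y with |CJ| = 37.9 and J on the −x side, so J = (-37.90, 0.000). The tangent condition forces SJ to be normal to CJ, so S = J + (0, 6.2) = (-37.90, 6.200). Since SF ⟂ FD (tangency), |SD| = √(6.2² + 22.2²) = 23.05 regardless of where F sits on A1. So D lies on both circle(C, 27.14) and circle(S, 23.05); the above-CJ intersection is D = (-18.99, 19.39). F is the foot of the tangent from D: F = (-33.12, 2.256).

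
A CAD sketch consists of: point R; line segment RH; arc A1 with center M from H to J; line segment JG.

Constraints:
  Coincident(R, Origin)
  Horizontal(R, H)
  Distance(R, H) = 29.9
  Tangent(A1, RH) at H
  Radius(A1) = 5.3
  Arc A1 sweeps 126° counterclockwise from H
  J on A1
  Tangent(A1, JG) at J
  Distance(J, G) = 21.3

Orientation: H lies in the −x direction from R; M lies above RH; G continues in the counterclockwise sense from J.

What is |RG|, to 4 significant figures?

45.95

On A1, H sits at bearing -90° from M; a 126° counterclockwise sweep puts J at bearing 36°, so J = M + 5.3·(cos 36°, sin 36°) = (-25.61, 8.415). Tangency of A1 to JG means the radius MJ is perpendicular to JG, so JG runs along (−sin 36°, cos 36°); with |JG| = 21.3, G = (-38.13, 25.65). Then |RG| = |G − R| = 45.95.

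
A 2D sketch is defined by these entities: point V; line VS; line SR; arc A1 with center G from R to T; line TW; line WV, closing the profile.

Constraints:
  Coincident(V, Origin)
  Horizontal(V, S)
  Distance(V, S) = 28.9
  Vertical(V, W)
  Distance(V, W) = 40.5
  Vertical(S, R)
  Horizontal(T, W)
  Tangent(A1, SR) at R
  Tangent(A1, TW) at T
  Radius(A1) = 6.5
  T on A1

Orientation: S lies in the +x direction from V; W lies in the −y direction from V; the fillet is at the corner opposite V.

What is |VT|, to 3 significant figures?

46.3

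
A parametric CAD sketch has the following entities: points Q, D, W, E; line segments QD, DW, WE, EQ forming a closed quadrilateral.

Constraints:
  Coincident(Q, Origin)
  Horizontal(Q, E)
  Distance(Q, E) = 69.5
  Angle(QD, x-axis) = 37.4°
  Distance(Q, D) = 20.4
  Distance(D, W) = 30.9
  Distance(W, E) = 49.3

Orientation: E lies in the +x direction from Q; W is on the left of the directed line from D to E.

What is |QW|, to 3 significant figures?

51.0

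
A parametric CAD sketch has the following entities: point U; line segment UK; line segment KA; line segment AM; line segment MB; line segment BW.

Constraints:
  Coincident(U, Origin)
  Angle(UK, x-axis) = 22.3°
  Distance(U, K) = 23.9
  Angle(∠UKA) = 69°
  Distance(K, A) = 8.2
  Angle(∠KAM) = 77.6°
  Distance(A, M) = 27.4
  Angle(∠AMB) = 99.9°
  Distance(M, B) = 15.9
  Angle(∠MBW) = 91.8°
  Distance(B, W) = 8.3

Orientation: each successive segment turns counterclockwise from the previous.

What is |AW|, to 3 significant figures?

28.0

∠AMB = 99.9° gives MB at -44.2° from the x-axis; with |MB| = 15.9, B = (12.4, -18.7). ∠MBW = 91.8° gives BW at 44.0° from the x-axis; with |BW| = 8.3, W = (18.4, -12.9). Then |AW| = |W − A| = 28.0.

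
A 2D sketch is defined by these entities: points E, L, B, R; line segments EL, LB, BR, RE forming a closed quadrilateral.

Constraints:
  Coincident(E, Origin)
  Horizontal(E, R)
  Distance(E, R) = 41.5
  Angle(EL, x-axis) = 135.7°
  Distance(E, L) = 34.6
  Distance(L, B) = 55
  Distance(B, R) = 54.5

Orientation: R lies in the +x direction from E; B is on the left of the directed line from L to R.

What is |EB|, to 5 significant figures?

56.247

E is at the origin; ER is horizontal with |ER| = 41.5 and R in +x, so R = (41.5, 0). EL runs at 135.7° with |EL| = 34.6, so L = (-24.763, 24.165). B is determined by |LB| = 55.0 and |BR| = 54.5 together: it lies at the intersection of circle(L, 55.0) and circle(R, 54.5). With |LR| = 70.532, the foot of the radical line on LR is 35.654 from L and the perpendicular offset is √(55.0² − 35.654²) = 41.878. Taking the left-of-LR solution: B = (23.081, 51.293).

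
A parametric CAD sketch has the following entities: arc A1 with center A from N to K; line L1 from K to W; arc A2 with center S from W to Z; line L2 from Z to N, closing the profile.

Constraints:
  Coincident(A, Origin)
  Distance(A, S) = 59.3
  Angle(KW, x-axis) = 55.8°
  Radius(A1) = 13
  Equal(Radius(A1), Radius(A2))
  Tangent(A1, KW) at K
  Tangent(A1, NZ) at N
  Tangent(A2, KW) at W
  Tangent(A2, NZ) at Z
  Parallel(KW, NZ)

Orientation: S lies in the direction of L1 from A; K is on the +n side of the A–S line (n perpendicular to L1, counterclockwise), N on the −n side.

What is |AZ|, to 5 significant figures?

60.708

Tangency of A1 to both parallel lines with radius 13.0 puts K and N at A ± 13.0·n: K = (-10.752, 7.3071), N = (10.752, -7.3071). Equal radii place W and Z the same way about S: W = S + 13.0·n = (22.579, 56.353), Z = S − 13.0·n = (44.084, 41.739). Then |AZ| = |Z − A| = 60.708.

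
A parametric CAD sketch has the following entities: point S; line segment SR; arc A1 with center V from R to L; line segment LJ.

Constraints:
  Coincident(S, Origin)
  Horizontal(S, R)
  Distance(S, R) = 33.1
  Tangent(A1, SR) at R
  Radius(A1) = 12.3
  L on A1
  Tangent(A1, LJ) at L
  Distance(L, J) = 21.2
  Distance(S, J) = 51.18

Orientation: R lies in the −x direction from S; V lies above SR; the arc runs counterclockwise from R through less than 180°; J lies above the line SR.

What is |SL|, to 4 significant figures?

30.33

S is at the origin; SR is horizontal with |SR| = 33.1 and R on the −x side, so R = (-33.10, 0.000). A1 meets SR tangentially, so VR is at right angles to SR, so V = R + (0, 12.3) = (-33.10, 12.30). Since VL ⟂ LJ (tangency), |VJ| = √(12.3² + 21.2²) = 24.51 regardless of where L sits on A1. So J lies on both circle(S, 51.18) and circle(V, 24.51); the above-SR intersection is J = (-35.70, 36.67). L is the foot of the tangent from J: L = (-23.18, 19.57).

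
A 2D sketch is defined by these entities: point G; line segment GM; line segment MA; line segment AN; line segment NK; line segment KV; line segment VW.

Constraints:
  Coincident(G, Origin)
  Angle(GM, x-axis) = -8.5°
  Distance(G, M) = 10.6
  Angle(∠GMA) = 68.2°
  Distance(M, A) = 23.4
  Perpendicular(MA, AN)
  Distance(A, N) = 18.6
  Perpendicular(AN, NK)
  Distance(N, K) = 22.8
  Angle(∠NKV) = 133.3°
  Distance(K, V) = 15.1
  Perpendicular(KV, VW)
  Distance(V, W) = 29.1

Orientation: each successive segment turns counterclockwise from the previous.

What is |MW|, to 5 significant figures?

16.820

G is at the origin; GM runs at -8.5° with length 10.6, so M = (10.484, -1.5668). ∠GMA = 68.2° gives MA at 103.30° from the x-axis; with |MA| = 23.4, A = (5.1004, 21.206). The perpendicularity gives AN at right angles to MA, so AN runs at -166.70°; with |AN| = 18.6, N = (-13.001, 16.927). AN is perpendicular to NK, so NK runs at -76.700°; with |NK| = 22.8, K = (-7.7556, -5.2618). ∠NKV = 133.3° gives KV at -30.000° from the x-axis; with |KV| = 15.1, V = (5.3214, -12.812). KV is perpendicular to VW, so VW runs at 60.000°; with |VW| = 29.1, W = (19.871, 12.390). Then |MW| = |W − M| = 16.820.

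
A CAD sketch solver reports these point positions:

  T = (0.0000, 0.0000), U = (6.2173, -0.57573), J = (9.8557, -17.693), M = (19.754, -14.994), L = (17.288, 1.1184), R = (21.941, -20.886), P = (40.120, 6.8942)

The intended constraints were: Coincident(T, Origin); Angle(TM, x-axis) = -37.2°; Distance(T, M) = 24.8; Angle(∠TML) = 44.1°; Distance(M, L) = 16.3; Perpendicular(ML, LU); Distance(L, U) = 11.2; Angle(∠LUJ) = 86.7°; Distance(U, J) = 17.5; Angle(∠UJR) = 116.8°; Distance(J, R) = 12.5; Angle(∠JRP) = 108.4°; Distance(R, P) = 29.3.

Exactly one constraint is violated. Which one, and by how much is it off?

Distance(R, P) = 29.3 — off by 3.90.

T = (0.00, 0.00) ✓; TM at -37.20° ✓; |TM| = 24.80 ✓; ∠TML = 44.10° ✓; |ML| = 16.30 ✓; ∠(ML, LU) = 90.00° ✓; |LU| = 11.20 ✓; ∠LUJ = 86.70° ✓; |UJ| = 17.50 ✓; ∠UJR = 116.8° ✓; |JR| = 12.50 ✓; ∠JRP = 108.4° ✓; |RP| = 33.20 ✗.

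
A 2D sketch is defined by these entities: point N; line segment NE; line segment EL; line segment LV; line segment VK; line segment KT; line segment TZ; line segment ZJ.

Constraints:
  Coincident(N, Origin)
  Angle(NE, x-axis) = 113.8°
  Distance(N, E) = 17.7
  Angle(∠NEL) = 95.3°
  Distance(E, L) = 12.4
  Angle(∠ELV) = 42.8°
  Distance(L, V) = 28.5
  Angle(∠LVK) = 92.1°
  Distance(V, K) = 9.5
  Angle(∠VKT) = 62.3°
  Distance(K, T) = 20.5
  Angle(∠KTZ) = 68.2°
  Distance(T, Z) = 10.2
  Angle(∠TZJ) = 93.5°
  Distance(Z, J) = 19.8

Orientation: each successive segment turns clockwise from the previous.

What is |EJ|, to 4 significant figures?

23.06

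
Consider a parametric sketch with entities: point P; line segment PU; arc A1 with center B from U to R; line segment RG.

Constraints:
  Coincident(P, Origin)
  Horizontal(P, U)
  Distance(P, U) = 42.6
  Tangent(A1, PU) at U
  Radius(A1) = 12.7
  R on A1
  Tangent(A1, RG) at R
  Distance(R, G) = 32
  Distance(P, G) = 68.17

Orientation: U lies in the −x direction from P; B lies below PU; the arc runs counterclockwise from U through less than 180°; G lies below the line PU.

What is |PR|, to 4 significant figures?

57.07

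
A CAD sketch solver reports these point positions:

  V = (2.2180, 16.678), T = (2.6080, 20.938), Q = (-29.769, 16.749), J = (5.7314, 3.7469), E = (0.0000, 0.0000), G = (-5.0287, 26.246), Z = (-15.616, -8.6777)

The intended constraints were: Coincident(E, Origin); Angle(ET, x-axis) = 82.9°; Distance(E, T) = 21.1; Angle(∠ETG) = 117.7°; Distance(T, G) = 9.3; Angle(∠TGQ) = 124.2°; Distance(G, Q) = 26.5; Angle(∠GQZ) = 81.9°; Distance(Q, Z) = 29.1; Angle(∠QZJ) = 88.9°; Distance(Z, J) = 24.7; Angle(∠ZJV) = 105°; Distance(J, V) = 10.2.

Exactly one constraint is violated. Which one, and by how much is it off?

Distance(J, V) = 10.2 — off by 3.20.

E = (0.00, 0.00) ✓; ET at 82.90° ✓; |ET| = 21.10 ✓; ∠ETG = 117.7° ✓; |TG| = 9.300 ✓; ∠TGQ = 124.2° ✓; |GQ| = 26.50 ✓; ∠GQZ = 81.90° ✓; |QZ| = 29.10 ✓; ∠QZJ = 88.90° ✓; |ZJ| = 24.70 ✓; ∠ZJV = 105.0° ✓; |JV| = 13.40 ✗.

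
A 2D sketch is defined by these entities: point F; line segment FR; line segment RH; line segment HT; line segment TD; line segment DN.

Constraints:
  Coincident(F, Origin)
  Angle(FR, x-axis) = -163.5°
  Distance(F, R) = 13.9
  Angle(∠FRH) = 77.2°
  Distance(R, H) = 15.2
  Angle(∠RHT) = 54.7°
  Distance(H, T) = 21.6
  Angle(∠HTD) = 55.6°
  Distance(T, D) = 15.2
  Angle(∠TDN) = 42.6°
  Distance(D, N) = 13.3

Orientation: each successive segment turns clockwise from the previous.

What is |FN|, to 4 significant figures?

7.450

∠HTD = 55.6° gives TD at -156.0° from the x-axis; with |TD| = 15.2, D = (-9.797, -6.280). ∠TDN = 42.6° gives DN at 66.60° from the x-axis; with |DN| = 13.3, N = (-4.515, 5.926). Then |FN| = |N − F| = 7.450.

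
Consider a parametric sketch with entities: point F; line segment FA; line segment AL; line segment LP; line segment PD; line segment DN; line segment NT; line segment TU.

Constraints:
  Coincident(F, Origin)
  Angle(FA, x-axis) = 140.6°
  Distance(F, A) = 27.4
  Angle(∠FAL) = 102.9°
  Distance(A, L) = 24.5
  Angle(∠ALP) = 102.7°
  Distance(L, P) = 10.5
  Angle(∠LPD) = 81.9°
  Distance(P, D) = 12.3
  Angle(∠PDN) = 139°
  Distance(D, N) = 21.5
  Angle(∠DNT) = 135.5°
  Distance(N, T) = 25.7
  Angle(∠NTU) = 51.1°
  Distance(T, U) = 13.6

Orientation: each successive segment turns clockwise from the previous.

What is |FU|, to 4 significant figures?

48.15

F is at the origin; FA runs at 140.6° with length 27.4, so A = (-21.17, 17.39). ∠FAL = 102.9° gives AL at 63.50° from the x-axis; with |AL| = 24.5, L = (-10.24, 39.32). ∠ALP = 102.7° gives LP at -13.80° from the x-axis; with |LP| = 10.5, P = (-0.04414, 36.81). ∠LPD = 81.9° gives PD at -111.9° from the x-axis; with |PD| = 12.3, D = (-4.632, 25.40). ∠PDN = 139.0° gives DN at -152.9° from the x-axis; with |DN| = 21.5, N = (-23.77, 15.61). ∠DNT = 135.5° gives NT at 162.6° from the x-axis; with |NT| = 25.7, T = (-48.30, 23.29). ∠NTU = 51.1° gives TU at 33.70° from the x-axis; with |TU| = 13.6, U = (-36.98, 30.84). Then |FU| = |U − F| = 48.15.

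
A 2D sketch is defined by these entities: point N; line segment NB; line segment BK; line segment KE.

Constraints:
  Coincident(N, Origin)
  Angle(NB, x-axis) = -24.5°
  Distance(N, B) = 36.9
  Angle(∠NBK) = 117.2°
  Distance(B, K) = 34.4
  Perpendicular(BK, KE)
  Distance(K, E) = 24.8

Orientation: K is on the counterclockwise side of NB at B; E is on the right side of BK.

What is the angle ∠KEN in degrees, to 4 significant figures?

41.66°

N is at the origin; NB runs at -24.5° with length 36.9, so B = 36.9·(cos -24.5°, sin -24.5°) = (33.58, -15.30). ∠NBK = 117.2°, so BK runs at -24.5° + (180° − 117.2°) = 38.30° from the x-axis; with |BK| = 34.4, K = B + 34.4·(cos 38.30°, sin 38.30°) = (60.57, 6.018). BK is perpendicular to KE; with |KE| = 24.8 on the right of BK, E = K + 24.8·(0.6198, -0.7848) = (75.94, -13.44). Then cos ∠KEN = EK·EN / (|EK||EN|), giving 41.66°.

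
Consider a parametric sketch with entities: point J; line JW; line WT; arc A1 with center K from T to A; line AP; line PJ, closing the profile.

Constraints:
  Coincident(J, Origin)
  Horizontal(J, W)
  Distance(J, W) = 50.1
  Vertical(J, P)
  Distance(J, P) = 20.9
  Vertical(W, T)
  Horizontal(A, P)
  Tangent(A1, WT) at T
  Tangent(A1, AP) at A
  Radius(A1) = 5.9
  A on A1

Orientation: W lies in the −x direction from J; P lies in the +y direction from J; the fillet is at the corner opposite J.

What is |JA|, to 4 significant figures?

48.89

J is at the origin; JW is horizontal with |JW| = 50.1 and W on the −x side, so W = (-50.10, 0.000). J and P share the same x with |JP| = 20.9 and P on the +y side, so P = (0.000, 20.90). The virtual corner opposite J is at (-50.10, 20.90). The tangent condition forces KT to be normal to WT and since A1 is tangent to AP there, KA ⟂ AP, with radius 5.9, so the center K sits 5.9 in from both sides at K = (-44.20, 15.00). That places the tangent points at T = (-50.10, 15.00) on WT and A = (-44.20, 20.90) on AP. Then |JA| = |A − J| = 48.89.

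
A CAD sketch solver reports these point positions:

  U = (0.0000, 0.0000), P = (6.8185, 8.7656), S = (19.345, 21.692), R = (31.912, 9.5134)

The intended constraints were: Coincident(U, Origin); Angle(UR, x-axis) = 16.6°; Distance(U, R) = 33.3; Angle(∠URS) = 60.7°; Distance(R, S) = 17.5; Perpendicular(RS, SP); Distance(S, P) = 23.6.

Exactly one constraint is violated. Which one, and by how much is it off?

Distance(S, P) = 23.6 — off by 5.60.

U = (0.00, 0.00) ✓; UR at 16.60° ✓; |UR| = 33.30 ✓; ∠URS = 60.70° ✓; |RS| = 17.50 ✓; ∠(RS, SP) = 90.00° ✓; |SP| = 18.00 ✗.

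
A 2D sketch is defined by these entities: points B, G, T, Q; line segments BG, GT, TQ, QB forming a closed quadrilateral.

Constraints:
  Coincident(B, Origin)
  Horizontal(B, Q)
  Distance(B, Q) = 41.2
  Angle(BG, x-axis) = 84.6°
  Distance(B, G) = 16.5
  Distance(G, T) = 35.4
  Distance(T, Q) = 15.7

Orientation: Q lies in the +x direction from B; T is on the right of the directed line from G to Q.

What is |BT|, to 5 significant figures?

28.542

Checks: |GT| = 35.40 ✓; |TQ| = 15.70 ✓.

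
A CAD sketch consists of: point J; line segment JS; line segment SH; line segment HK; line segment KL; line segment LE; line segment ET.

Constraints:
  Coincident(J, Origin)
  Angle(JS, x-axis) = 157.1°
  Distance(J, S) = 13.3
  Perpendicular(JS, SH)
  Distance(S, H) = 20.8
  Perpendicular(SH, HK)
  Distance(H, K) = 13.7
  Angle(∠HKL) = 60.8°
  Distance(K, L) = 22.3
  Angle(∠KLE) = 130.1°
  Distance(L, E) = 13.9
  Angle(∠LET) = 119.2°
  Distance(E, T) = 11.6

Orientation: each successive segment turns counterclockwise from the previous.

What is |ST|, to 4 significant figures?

19.81

J is at the origin; JS runs at 157.1° with length 13.3, so S = (-12.25, 5.175). The perpendicularity gives SH at right angles to JS, so SH runs at -112.9°; with |SH| = 20.8, H = (-20.35, -13.99). The perpendicularity gives HK at right angles to SH, so HK runs at -22.90°; with |HK| = 13.7, K = (-7.725, -19.32). ∠HKL = 60.8° gives KL at 96.30° from the x-axis; with |KL| = 22.3, L = (-10.17, 2.849). ∠KLE = 130.1° gives LE at 146.2° from the x-axis; with |LE| = 13.9, E = (-21.72, 10.58). ∠LET = 119.2° gives ET at -153.0° from the x-axis; with |ET| = 11.6, T = (-32.06, 5.315). Then |ST| = |T − S| = 19.81.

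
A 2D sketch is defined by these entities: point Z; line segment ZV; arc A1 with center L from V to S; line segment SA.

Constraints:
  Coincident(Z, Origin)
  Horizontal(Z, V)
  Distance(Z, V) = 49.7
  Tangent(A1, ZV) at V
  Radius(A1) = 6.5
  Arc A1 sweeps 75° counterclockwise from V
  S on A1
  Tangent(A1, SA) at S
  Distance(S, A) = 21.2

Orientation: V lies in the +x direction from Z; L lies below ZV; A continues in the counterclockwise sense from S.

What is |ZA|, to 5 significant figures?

45.595

Z is at the origin; Z and V share the same y with |ZV| = 49.7 and V on the +x side, so V = (49.700, 0.0000). Tangency of A1 to ZV means the radius LV is perpendicular to ZV, so L = V + (0, -6.5) = (49.700, -6.5000). On A1, V sits at bearing 90° from L; a 75° counterclockwise sweep puts S at bearing 165°, so S = L + 6.5·(cos 165°, sin 165°) = (43.421, -4.8177). The tangent condition forces LS to be normal to SA, so SA runs along (−sin 165°, cos 165°); with |SA| = 21.2, A = (37.935, -25.295). Then |ZA| = |A − Z| = 45.595.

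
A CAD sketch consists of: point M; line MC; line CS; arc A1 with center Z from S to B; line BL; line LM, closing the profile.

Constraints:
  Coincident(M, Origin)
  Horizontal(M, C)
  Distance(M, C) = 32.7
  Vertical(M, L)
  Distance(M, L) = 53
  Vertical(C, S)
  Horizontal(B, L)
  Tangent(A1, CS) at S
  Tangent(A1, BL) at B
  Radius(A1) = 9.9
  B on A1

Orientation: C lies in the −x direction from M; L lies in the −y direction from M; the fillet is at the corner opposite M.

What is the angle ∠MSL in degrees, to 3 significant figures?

69.7°

M is at the origin; M and C share the same y with |MC| = 32.7 and C on the −x side, so C = (-32.7, 0.00). M and L share the same x with |ML| = 53.0 and L on the −y side, so L = (0.00, -53.0). The virtual corner opposite M is at (-32.7, -53.0). Since A1 is tangent to CS there, ZS ⟂ CS and since A1 is tangent to BL there, ZB ⟂ BL, with radius 9.9, so the center Z sits 9.9 in from both sides at Z = (-22.8, -43.1). That places the tangent points at S = (-32.7, -43.1) on CS and B = (-22.8, -53.0) on BL. Then cos ∠MSL = SM·SL / (|SM||SL|), giving 69.7°.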